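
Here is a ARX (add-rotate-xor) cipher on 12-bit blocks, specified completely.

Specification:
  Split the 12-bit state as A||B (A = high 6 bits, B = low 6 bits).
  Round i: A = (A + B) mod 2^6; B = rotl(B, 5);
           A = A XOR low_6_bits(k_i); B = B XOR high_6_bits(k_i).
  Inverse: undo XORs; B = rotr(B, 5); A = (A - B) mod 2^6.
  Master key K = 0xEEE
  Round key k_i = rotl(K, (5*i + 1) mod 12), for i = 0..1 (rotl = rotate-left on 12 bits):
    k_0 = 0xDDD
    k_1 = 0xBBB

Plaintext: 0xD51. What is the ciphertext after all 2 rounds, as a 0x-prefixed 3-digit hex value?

0x041

s_0 = plaintext = 0xD51
s_1 = Round(s_0, k_0) = 0x6DF
s_2 = Round(s_1, k_1) = 0x041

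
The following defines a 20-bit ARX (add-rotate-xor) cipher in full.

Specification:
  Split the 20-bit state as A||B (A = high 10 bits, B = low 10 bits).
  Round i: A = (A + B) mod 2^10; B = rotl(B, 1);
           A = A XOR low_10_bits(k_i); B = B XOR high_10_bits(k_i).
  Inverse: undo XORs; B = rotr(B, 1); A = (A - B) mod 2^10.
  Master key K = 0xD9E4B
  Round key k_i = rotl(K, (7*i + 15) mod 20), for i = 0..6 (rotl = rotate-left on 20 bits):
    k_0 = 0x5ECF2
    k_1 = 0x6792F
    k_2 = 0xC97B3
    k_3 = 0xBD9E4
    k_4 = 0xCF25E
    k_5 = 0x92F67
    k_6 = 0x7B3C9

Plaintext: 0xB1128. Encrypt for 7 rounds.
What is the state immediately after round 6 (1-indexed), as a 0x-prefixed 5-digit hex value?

0x5C259

s_0 = plaintext = 0xB1128
s_1 = Round(s_0, k_0) = 0xC7B2B
s_2 = Round(s_1, k_1) = 0xD9BC9
s_3 = Round(s_2, k_2) = 0x270B6
s_4 = Round(s_3, k_3) = 0x2DB9A
s_5 = Round(s_4, k_4) = 0x83809
s_6 = Round(s_5, k_5) = 0x5C259
s_7 = Round(s_6, k_6) = 0x0015F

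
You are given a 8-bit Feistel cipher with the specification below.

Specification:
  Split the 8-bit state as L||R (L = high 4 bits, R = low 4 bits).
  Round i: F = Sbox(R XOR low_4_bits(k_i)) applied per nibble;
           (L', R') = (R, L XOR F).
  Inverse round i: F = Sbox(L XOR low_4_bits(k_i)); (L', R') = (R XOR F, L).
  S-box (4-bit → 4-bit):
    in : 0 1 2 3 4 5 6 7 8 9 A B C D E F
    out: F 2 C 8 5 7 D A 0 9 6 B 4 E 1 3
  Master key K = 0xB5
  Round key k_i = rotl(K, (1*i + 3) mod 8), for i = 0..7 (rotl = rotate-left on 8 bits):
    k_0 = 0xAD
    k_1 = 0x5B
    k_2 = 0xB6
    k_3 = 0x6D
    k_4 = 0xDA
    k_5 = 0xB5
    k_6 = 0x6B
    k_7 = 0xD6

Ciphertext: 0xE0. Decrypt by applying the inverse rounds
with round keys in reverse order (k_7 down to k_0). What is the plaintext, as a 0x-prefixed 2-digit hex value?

s_0 = ciphertext = 0xE0
s_1 = InvRound(s_0, k_7) = 0x0E
s_2 = InvRound(s_1, k_6) = 0x50
s_3 = InvRound(s_2, k_5) = 0xF5
s_4 = InvRound(s_3, k_4) = 0x2F
s_5 = InvRound(s_4, k_3) = 0xC2
s_6 = InvRound(s_5, k_2) = 0x4C
s_7 = InvRound(s_6, k_1) = 0xF4
s_8 = InvRound(s_7, k_0) = 0x8F

0x8F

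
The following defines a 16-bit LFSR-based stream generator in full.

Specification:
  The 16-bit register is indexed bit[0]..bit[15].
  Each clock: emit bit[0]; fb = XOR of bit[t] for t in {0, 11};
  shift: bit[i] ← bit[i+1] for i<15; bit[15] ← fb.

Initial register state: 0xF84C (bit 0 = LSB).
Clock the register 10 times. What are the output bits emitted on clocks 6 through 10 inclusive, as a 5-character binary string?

01000

reg_0 = 0xF84C
clock 1: out=0, reg = 0xFC26
clock 2: out=0, reg = 0xFE13
clock 3: out=1, reg = 0x7F09
clock 4: out=1, reg = 0x3F84
clock 5: out=0, reg = 0x9FC2
clock 6: out=0, reg = 0xCFE1
clock 7: out=1, reg = 0x67F0
clock 8: out=0, reg = 0x33F8
clock 9: out=0, reg = 0x19FC
clock 10: out=0, reg = 0x8CFE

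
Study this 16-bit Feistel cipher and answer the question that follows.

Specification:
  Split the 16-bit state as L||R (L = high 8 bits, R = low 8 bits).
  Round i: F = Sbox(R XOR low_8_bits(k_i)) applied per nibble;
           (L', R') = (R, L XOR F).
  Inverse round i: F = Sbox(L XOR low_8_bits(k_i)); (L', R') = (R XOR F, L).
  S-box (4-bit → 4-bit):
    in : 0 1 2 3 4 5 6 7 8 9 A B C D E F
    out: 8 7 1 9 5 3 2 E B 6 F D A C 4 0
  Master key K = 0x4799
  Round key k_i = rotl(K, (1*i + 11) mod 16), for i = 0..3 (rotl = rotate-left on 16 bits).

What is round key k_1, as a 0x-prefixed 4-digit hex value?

0x9479

K = 0x4799
k_0 = rotl(K, (1*0+11) mod 16) = rotl(K, 11) = 0xCA3C
k_1 = rotl(K, (1*1+11) mod 16) = rotl(K, 12) = 0x9479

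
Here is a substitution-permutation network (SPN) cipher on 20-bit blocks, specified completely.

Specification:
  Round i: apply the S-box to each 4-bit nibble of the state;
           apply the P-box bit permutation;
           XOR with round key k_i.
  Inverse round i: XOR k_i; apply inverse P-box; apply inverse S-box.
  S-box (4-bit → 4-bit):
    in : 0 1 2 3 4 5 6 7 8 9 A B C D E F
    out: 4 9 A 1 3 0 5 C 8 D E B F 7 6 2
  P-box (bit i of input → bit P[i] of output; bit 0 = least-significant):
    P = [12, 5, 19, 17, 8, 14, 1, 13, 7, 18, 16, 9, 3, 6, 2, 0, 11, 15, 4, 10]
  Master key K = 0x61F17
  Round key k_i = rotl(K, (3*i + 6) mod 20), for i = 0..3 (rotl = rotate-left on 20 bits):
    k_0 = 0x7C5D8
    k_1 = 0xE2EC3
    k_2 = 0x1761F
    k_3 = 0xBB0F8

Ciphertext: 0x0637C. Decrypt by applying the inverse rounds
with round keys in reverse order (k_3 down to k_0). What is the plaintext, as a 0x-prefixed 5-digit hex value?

0xD52BD

s_0 = ciphertext = 0x0637C
s_1 = InvRound(s_0, k_3) = 0xF0949
s_2 = InvRound(s_1, k_2) = 0x9E2C9
s_3 = InvRound(s_2, k_1) = 0xB3EE8
s_4 = InvRound(s_3, k_0) = 0xD52BD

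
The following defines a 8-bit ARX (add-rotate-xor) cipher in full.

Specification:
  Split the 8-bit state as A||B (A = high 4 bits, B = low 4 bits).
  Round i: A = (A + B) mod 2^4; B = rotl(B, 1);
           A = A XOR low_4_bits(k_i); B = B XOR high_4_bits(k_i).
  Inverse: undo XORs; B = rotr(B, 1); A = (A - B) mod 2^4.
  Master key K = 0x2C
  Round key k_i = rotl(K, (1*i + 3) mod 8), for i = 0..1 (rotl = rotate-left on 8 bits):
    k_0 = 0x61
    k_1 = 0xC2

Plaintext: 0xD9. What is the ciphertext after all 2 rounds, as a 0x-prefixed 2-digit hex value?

0xE6

s_0 = plaintext = 0xD9
s_1 = Round(s_0, k_0) = 0x75
s_2 = Round(s_1, k_1) = 0xE6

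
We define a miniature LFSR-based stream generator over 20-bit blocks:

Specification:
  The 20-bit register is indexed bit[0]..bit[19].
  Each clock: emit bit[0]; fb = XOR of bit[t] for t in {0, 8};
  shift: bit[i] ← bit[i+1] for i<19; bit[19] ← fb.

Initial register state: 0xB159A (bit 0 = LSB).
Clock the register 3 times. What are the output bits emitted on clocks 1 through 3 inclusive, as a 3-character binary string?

reg_0 = 0xB159A
clock 1: out=0, reg = 0xD8ACD
clock 2: out=1, reg = 0xEC566
clock 3: out=0, reg = 0xF62B3

010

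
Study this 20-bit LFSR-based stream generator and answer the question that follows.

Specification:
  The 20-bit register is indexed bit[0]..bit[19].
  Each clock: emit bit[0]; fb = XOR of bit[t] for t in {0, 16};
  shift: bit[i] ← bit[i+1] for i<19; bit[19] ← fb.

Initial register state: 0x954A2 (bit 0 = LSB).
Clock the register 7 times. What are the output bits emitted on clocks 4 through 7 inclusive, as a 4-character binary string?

reg_0 = 0x954A2
clock 1: out=0, reg = 0xCAA51
clock 2: out=1, reg = 0xE5528
clock 3: out=0, reg = 0x72A94
clock 4: out=0, reg = 0xB954A
clock 5: out=0, reg = 0xDCAA5
clock 6: out=1, reg = 0x6E552
clock 7: out=0, reg = 0x372A9

0010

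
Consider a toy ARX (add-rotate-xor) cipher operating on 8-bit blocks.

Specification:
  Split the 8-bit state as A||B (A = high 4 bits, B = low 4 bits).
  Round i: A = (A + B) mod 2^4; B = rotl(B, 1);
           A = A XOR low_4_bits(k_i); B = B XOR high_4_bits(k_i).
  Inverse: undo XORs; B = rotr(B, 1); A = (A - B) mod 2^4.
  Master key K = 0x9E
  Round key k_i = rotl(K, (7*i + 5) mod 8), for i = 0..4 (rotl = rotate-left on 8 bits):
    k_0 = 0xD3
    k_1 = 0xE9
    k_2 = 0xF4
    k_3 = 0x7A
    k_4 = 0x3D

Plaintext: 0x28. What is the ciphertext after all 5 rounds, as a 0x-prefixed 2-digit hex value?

s_0 = plaintext = 0x28
s_1 = Round(s_0, k_0) = 0x9C
s_2 = Round(s_1, k_1) = 0xC7
s_3 = Round(s_2, k_2) = 0x71
s_4 = Round(s_3, k_3) = 0x25
s_5 = Round(s_4, k_4) = 0xA9

0xA9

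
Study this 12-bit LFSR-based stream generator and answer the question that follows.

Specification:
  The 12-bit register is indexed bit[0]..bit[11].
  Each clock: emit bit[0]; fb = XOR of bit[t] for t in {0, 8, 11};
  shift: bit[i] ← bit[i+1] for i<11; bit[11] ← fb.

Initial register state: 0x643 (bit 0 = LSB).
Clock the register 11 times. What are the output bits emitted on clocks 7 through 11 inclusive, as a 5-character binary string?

10011

reg_0 = 0x643
clock 1: out=1, reg = 0xB21
clock 2: out=1, reg = 0xD90
clock 3: out=0, reg = 0x6C8
clock 4: out=0, reg = 0x364
clock 5: out=0, reg = 0x9B2
clock 6: out=0, reg = 0x4D9
clock 7: out=1, reg = 0xA6C
clock 8: out=0, reg = 0xD36
clock 9: out=0, reg = 0x69B
clock 10: out=1, reg = 0xB4D
clock 11: out=1, reg = 0xDA6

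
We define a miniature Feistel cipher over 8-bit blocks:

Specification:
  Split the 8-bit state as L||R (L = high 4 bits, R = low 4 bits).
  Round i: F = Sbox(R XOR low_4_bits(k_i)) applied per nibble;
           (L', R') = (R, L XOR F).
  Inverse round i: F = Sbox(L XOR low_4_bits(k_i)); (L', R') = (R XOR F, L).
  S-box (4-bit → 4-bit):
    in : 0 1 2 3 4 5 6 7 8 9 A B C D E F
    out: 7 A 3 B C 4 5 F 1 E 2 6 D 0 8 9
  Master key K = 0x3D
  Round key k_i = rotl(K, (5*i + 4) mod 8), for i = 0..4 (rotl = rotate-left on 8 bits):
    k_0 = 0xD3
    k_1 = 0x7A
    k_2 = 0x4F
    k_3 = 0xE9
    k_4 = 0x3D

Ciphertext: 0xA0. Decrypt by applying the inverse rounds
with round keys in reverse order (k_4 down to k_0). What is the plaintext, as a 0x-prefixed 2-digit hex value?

s_0 = ciphertext = 0xA0
s_1 = InvRound(s_0, k_4) = 0xFA
s_2 = InvRound(s_1, k_3) = 0xFF
s_3 = InvRound(s_2, k_2) = 0x8F
s_4 = InvRound(s_3, k_1) = 0xC8
s_5 = InvRound(s_4, k_0) = 0x1C

0x1C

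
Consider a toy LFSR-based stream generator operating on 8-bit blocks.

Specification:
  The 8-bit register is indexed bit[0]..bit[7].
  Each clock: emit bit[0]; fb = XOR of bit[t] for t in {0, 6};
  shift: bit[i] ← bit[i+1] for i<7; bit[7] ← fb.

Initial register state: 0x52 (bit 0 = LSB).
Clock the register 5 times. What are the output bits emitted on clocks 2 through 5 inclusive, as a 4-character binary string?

1001

reg_0 = 0x52
clock 1: out=0, reg = 0xA9
clock 2: out=1, reg = 0xD4
clock 3: out=0, reg = 0xEA
clock 4: out=0, reg = 0xF5
clock 5: out=1, reg = 0x7A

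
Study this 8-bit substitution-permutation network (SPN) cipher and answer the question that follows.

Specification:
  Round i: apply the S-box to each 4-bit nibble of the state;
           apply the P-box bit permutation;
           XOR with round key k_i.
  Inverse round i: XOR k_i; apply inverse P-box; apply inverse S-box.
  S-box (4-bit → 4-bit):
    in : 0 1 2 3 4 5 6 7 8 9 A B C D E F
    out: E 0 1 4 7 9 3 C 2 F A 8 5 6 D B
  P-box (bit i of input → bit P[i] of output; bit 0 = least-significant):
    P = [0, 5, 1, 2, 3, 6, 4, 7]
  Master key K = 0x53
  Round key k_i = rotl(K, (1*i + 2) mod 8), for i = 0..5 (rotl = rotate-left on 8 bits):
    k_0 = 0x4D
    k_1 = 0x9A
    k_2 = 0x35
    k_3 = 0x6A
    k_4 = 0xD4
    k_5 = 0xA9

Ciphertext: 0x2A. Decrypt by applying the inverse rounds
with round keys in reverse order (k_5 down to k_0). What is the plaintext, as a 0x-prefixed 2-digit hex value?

s_0 = ciphertext = 0x2A
s_1 = InvRound(s_0, k_5) = 0xBC
s_2 = InvRound(s_1, k_4) = 0x68
s_3 = InvRound(s_2, k_3) = 0x13
s_4 = InvRound(s_3, k_2) = 0x10
s_5 = InvRound(s_4, k_1) = 0x53
s_6 = InvRound(s_5, k_0) = 0xC7

0xC7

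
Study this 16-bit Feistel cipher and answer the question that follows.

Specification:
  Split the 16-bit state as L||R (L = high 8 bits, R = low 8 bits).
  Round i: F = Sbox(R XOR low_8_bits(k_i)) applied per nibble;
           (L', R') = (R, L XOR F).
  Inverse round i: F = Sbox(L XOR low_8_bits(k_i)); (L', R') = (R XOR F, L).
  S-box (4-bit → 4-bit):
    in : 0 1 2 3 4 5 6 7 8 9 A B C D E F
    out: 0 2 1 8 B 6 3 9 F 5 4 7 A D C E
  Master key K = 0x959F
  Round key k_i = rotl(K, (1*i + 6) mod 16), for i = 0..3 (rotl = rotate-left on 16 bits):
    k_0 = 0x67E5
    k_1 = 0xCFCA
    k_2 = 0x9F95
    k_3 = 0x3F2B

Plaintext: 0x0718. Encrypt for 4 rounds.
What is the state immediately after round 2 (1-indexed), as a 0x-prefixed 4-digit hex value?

s_0 = plaintext = 0x0718
s_1 = Round(s_0, k_0) = 0x18EA
s_2 = Round(s_1, k_1) = 0xEA08
s_3 = Round(s_2, k_2) = 0x08B7
s_4 = Round(s_3, k_3) = 0xB752

0xEA08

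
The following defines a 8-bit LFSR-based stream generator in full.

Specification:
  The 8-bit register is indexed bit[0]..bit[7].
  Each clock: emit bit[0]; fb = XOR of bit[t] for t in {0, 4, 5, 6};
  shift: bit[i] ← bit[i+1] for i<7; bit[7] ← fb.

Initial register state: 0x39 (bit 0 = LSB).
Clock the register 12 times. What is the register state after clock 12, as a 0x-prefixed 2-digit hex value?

reg_0 = 0x39
clock 1: out=1, reg = 0x9C
clock 2: out=0, reg = 0xCE
clock 3: out=0, reg = 0xE7
clock 4: out=1, reg = 0xF3
clock 5: out=1, reg = 0x79
clock 6: out=1, reg = 0x3C
clock 7: out=0, reg = 0x1E
clock 8: out=0, reg = 0x8F
clock 9: out=1, reg = 0xC7
clock 10: out=1, reg = 0x63
clock 11: out=1, reg = 0xB1
clock 12: out=1, reg = 0xD8

0xD8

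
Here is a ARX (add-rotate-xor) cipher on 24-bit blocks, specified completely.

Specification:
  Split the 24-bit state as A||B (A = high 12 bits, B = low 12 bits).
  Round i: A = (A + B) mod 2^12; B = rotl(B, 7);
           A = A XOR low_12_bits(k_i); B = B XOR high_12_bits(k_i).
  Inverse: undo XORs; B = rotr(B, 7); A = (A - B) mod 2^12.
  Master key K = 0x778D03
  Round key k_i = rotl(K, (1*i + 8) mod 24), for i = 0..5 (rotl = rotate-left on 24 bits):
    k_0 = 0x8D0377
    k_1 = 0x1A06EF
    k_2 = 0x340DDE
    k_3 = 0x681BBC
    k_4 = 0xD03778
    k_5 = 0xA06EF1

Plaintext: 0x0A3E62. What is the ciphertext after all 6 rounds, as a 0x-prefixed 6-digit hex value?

s_0 = plaintext = 0x0A3E62
s_1 = Round(s_0, k_0) = 0xC729A3
s_2 = Round(s_1, k_1) = 0x0FA06D
s_3 = Round(s_2, k_2) = 0xCB95C3
s_4 = Round(s_3, k_3) = 0x9C072F
s_5 = Round(s_4, k_4) = 0x797ABA
s_6 = Round(s_5, k_5) = 0xCA0753

0xCA0753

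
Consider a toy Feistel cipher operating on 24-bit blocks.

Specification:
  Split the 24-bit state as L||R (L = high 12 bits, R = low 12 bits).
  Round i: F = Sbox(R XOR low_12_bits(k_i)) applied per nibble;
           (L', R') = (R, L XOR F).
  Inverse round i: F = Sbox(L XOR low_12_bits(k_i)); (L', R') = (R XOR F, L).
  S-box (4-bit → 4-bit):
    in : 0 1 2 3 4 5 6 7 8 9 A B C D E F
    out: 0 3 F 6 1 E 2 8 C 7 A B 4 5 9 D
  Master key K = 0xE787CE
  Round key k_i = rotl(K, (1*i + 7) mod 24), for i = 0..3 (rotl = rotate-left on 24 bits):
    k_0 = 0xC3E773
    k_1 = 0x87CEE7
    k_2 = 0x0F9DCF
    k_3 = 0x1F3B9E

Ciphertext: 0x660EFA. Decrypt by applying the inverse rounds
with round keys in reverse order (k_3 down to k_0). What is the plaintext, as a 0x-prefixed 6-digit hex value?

s_0 = ciphertext = 0x660EFA
s_1 = InvRound(s_0, k_3) = 0xB23660
s_2 = InvRound(s_1, k_2) = 0x4F4B23
s_3 = InvRound(s_2, k_1) = 0x1154F4
s_4 = InvRound(s_3, k_0) = 0x6D6115

0x6D6115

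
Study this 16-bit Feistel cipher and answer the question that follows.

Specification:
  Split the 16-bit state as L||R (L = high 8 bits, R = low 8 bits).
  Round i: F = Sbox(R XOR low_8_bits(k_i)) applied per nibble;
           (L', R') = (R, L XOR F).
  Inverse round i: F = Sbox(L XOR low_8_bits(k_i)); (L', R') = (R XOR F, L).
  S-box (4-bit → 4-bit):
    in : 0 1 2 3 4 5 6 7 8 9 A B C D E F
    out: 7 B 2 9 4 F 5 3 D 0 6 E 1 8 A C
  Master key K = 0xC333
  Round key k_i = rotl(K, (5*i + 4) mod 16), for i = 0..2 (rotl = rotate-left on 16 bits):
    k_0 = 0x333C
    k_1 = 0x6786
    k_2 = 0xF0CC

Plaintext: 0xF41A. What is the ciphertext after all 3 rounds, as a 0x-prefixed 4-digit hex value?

s_0 = plaintext = 0xF41A
s_1 = Round(s_0, k_0) = 0x1AD1
s_2 = Round(s_1, k_1) = 0xD1E9
s_3 = Round(s_2, k_2) = 0xE9FE

0xE9FE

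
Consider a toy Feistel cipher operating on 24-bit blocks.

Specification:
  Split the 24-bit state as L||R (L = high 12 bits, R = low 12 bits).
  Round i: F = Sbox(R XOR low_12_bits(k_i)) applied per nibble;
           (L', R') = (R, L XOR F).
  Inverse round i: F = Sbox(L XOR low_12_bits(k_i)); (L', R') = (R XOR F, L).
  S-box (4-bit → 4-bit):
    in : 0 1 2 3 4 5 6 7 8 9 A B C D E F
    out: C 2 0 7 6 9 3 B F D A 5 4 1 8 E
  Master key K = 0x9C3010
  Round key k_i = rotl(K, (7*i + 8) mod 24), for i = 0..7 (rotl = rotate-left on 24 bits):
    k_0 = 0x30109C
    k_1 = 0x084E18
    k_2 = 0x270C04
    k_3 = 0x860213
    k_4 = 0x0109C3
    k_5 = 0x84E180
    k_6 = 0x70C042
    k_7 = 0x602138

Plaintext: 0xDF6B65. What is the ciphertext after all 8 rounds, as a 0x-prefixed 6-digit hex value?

0x91F0B4

s_0 = plaintext = 0xDF6B65
s_1 = Round(s_0, k_0) = 0xB6581B
s_2 = Round(s_1, k_1) = 0x81B8A2
s_3 = Round(s_2, k_2) = 0x8A2EB8
s_4 = Round(s_3, k_3) = 0xEB8C07
s_5 = Round(s_4, k_4) = 0xC077FE
s_6 = Round(s_5, k_5) = 0x7FEFBF
s_7 = Round(s_6, k_6) = 0xFBF91F
s_8 = Round(s_7, k_7) = 0x91F0B4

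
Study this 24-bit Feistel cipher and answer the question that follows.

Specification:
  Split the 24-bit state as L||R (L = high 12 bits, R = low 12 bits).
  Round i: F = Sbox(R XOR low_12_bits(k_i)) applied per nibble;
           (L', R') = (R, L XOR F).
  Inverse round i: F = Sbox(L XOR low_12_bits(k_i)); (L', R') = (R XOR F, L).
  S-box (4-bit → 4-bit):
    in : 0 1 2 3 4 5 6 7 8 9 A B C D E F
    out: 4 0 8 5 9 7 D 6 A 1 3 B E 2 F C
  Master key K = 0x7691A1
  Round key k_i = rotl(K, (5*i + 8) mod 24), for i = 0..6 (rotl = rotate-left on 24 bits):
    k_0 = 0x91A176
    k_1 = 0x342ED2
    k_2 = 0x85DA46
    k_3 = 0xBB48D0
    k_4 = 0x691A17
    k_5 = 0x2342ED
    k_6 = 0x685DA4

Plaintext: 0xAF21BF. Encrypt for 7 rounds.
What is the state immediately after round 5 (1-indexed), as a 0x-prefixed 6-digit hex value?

s_0 = plaintext = 0xAF21BF
s_1 = Round(s_0, k_0) = 0x1BFE13
s_2 = Round(s_1, k_1) = 0xE1355F
s_3 = Round(s_2, k_2) = 0x55F212
s_4 = Round(s_3, k_3) = 0x2126B7
s_5 = Round(s_4, k_4) = 0x6B7C26
s_6 = Round(s_5, k_5) = 0xC2695C
s_7 = Round(s_6, k_6) = 0x95C5EC

0x6B7C26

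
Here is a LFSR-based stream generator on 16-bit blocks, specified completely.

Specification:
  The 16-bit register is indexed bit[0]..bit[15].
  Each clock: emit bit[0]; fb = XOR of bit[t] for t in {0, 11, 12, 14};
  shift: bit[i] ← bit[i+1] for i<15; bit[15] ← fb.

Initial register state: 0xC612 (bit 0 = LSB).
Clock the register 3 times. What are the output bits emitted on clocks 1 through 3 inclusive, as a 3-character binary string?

010

reg_0 = 0xC612
clock 1: out=0, reg = 0xE309
clock 2: out=1, reg = 0x7184
clock 3: out=0, reg = 0x38C2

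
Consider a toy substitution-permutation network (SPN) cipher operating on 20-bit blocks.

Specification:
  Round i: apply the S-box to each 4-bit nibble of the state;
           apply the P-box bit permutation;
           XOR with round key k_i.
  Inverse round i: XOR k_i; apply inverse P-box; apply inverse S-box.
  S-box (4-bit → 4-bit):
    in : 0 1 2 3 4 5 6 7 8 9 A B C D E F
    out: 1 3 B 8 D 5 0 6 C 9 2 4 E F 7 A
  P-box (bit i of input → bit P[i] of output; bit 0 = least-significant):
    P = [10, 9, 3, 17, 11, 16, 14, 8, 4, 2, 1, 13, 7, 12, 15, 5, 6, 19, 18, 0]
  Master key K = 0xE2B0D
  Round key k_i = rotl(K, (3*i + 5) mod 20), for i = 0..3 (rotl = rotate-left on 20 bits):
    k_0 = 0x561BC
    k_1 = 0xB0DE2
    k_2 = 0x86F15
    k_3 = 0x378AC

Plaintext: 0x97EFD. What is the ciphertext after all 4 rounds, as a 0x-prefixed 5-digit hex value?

0xB09AF

s_0 = plaintext = 0x97EFD
s_1 = Round(s_0, k_0) = 0x6F6E3
s_2 = Round(s_1, k_1) = 0x855C2
s_3 = Round(s_2, k_2) = 0xFA886
s_4 = Round(s_3, k_3) = 0xB09AF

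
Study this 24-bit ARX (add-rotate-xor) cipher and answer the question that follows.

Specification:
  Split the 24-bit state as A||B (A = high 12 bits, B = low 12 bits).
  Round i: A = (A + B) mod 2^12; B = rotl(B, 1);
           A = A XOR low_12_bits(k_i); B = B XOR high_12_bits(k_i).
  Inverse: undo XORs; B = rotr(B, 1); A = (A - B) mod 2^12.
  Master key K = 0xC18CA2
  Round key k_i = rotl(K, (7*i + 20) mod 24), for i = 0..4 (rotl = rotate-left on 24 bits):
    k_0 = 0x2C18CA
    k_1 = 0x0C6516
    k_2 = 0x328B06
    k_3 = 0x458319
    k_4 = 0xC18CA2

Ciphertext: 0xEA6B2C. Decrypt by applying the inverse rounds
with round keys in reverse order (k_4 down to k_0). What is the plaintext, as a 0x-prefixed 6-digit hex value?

s_0 = ciphertext = 0xEA6B2C
s_1 = InvRound(s_0, k_4) = 0xE6A39A
s_2 = InvRound(s_1, k_3) = 0x9923E1
s_3 = InvRound(s_2, k_2) = 0xA30864
s_4 = InvRound(s_3, k_1) = 0xAD5451
s_5 = InvRound(s_4, k_0) = 0xED7348

0xED7348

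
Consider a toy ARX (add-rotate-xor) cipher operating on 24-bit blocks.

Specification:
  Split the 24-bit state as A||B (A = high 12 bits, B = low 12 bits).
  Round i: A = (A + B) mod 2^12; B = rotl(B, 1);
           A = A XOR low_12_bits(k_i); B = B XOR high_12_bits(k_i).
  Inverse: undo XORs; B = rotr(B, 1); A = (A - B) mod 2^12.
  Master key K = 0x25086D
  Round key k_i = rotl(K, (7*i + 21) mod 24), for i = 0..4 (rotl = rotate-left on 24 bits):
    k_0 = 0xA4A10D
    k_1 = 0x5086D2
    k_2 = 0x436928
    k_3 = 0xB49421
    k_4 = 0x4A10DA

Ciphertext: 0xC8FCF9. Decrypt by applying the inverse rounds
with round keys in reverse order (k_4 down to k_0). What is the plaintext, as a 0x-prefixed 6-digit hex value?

0xAEDD17

s_0 = ciphertext = 0xC8FCF9
s_1 = InvRound(s_0, k_4) = 0x82942C
s_2 = InvRound(s_1, k_3) = 0xC56FB2
s_3 = InvRound(s_2, k_2) = 0xFBC5C2
s_4 = InvRound(s_3, k_1) = 0x909065
s_5 = InvRound(s_4, k_0) = 0xAEDD17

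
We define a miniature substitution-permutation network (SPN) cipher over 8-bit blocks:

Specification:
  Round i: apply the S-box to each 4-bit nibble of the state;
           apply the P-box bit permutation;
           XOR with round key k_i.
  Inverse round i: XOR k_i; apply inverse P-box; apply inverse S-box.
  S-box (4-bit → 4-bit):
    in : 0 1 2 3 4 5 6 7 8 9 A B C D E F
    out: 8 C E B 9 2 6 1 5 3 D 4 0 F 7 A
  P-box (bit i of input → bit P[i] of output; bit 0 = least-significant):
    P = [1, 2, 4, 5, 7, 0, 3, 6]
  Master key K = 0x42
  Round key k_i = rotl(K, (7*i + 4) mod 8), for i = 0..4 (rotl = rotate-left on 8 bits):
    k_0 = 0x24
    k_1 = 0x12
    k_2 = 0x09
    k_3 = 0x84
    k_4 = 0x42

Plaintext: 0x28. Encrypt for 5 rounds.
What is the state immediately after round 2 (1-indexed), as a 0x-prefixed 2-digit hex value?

0xB6

s_0 = plaintext = 0x28
s_1 = Round(s_0, k_0) = 0x7F
s_2 = Round(s_1, k_1) = 0xB6
s_3 = Round(s_2, k_2) = 0x15
s_4 = Round(s_3, k_3) = 0xC8
s_5 = Round(s_4, k_4) = 0x50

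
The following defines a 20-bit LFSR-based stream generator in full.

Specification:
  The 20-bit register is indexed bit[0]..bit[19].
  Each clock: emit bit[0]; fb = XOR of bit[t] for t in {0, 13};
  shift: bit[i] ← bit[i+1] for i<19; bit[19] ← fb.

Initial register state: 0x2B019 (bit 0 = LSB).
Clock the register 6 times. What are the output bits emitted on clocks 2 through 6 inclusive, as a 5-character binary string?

00110

reg_0 = 0x2B019
clock 1: out=1, reg = 0x1580C
clock 2: out=0, reg = 0x0AC06
clock 3: out=0, reg = 0x85603
clock 4: out=1, reg = 0xC2B01
clock 5: out=1, reg = 0x61580
clock 6: out=0, reg = 0x30AC0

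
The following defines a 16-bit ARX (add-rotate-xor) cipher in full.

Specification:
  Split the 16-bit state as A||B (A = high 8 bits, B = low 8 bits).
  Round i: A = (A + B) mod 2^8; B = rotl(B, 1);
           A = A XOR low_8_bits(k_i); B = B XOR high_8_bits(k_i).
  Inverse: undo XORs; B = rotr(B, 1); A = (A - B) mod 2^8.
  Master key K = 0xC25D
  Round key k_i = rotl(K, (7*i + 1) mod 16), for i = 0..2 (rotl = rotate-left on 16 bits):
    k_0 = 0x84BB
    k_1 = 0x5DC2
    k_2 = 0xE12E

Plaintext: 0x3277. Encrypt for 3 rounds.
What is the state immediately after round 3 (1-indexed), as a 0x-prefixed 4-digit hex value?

0x69F2

s_0 = plaintext = 0x3277
s_1 = Round(s_0, k_0) = 0x126A
s_2 = Round(s_1, k_1) = 0xBE89
s_3 = Round(s_2, k_2) = 0x69F2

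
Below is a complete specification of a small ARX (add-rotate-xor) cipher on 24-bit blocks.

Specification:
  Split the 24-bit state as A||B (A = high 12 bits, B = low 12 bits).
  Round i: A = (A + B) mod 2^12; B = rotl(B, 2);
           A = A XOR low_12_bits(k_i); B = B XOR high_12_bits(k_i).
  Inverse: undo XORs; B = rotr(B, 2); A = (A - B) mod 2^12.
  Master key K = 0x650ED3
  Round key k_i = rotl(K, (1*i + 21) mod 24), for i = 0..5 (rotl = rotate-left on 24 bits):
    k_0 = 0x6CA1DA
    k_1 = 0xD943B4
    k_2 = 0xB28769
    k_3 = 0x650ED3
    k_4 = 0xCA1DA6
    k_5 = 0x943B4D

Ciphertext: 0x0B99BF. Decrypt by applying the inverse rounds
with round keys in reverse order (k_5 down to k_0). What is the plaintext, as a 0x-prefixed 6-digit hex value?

s_0 = ciphertext = 0x0B99BF
s_1 = InvRound(s_0, k_5) = 0xBB503F
s_2 = InvRound(s_1, k_4) = 0xAECB27
s_3 = InvRound(s_2, k_3) = 0x4E2F5D
s_4 = InvRound(s_3, k_2) = 0xE6E51D
s_5 = InvRound(s_4, k_1) = 0x7B8622
s_6 = InvRound(s_5, k_0) = 0x62803A

0x62803A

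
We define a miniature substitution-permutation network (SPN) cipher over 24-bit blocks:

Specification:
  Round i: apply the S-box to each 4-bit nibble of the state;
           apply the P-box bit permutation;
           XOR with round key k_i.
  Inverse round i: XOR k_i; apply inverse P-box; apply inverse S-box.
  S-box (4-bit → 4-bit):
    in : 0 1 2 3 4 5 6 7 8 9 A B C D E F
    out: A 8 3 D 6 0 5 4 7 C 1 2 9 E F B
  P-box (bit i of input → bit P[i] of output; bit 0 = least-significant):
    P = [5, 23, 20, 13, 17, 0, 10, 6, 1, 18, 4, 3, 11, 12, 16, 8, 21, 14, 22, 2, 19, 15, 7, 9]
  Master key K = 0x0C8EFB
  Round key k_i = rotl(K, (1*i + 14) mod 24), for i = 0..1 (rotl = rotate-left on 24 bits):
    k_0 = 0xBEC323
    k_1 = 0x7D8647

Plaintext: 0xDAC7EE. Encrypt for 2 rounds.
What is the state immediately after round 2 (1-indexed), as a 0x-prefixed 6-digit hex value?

0xDC0828

s_0 = plaintext = 0xDAC7EE
s_1 = Round(s_0, k_0) = 0x0C6CD2
s_2 = Round(s_1, k_1) = 0xDC0828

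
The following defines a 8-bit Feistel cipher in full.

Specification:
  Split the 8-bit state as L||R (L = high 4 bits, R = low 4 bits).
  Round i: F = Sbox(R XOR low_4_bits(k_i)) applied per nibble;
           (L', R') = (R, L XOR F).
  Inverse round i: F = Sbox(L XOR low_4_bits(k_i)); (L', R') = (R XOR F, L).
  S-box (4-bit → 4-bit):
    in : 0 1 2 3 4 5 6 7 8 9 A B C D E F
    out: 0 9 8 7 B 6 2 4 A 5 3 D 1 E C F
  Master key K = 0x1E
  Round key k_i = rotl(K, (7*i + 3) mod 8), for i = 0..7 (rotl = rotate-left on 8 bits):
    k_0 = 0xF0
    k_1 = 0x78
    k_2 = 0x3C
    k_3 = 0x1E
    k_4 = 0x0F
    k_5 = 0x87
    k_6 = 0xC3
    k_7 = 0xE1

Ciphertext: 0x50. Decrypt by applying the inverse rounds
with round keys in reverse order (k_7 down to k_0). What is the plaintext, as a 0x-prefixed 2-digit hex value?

0x8E

s_0 = ciphertext = 0x50
s_1 = InvRound(s_0, k_7) = 0xB5
s_2 = InvRound(s_1, k_6) = 0xFB
s_3 = InvRound(s_2, k_5) = 0x1F
s_4 = InvRound(s_3, k_4) = 0x31
s_5 = InvRound(s_4, k_3) = 0xF3
s_6 = InvRound(s_5, k_2) = 0x4F
s_7 = InvRound(s_6, k_1) = 0xE4
s_8 = InvRound(s_7, k_0) = 0x8E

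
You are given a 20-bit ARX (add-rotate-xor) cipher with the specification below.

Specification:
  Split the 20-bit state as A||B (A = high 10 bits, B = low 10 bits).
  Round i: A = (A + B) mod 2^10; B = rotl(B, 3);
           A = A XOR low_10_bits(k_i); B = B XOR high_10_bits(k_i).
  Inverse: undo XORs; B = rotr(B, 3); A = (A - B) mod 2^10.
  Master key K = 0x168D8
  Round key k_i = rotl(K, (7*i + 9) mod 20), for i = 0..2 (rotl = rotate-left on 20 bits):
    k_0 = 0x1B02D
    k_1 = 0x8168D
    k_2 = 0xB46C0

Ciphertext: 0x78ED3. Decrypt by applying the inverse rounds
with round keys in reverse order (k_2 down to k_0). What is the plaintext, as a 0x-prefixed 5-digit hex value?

s_0 = ciphertext = 0x78ED3
s_1 = InvRound(s_0, k_2) = 0x88D00
s_2 = InvRound(s_1, k_1) = 0x73AE0
s_3 = InvRound(s_2, k_0) = 0xE4A51

0xE4A51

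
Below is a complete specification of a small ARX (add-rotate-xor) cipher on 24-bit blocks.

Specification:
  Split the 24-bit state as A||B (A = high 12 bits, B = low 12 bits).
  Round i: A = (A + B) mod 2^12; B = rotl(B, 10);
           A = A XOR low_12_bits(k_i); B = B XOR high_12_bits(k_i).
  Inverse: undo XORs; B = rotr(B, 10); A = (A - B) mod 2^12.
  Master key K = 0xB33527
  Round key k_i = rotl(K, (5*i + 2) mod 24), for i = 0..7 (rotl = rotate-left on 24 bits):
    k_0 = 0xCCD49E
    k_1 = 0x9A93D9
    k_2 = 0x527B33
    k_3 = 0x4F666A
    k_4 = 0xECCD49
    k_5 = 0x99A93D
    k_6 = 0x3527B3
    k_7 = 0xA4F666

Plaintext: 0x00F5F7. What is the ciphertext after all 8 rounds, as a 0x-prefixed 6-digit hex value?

s_0 = plaintext = 0x00F5F7
s_1 = Round(s_0, k_0) = 0x2981B0
s_2 = Round(s_1, k_1) = 0x7919C5
s_3 = Round(s_2, k_2) = 0xA65356
s_4 = Round(s_3, k_3) = 0xBD1C23
s_5 = Round(s_4, k_4) = 0xABD1C4
s_6 = Round(s_5, k_5) = 0x5BC9EB
s_7 = Round(s_6, k_6) = 0x814D28
s_8 = Round(s_7, k_7) = 0x35A905

0x35A905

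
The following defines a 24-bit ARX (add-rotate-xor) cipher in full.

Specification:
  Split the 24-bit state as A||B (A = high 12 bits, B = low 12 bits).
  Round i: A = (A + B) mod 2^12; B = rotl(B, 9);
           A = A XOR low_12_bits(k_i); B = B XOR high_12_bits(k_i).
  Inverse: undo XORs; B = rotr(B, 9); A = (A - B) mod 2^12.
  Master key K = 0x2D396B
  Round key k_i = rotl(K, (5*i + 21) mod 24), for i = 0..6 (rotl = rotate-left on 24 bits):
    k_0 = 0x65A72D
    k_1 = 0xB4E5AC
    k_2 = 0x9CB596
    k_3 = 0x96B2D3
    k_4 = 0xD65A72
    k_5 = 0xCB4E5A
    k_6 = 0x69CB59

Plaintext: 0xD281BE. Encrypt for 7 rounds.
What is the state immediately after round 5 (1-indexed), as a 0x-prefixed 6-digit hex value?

0x5C38B7

s_0 = plaintext = 0xD281BE
s_1 = Round(s_0, k_0) = 0x9CBA6D
s_2 = Round(s_1, k_1) = 0x194003
s_3 = Round(s_2, k_2) = 0x401FCB
s_4 = Round(s_3, k_3) = 0x11FE92
s_5 = Round(s_4, k_4) = 0x5C38B7
s_6 = Round(s_5, k_5) = 0x0203A2
s_7 = Round(s_6, k_6) = 0x89B2E8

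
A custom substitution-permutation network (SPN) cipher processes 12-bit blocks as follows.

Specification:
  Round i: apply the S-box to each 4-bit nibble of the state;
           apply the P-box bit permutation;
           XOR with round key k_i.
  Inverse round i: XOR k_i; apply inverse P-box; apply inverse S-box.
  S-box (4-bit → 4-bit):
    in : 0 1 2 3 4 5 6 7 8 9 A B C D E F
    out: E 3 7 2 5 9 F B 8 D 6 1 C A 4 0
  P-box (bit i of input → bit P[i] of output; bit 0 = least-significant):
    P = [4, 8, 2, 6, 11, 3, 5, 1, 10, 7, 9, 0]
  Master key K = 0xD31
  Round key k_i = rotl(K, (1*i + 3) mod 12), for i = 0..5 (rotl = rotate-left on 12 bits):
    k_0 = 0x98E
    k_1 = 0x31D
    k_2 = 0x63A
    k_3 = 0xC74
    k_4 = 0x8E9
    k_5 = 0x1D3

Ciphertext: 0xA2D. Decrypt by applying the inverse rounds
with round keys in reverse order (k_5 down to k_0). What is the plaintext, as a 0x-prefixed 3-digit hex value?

0x390

s_0 = ciphertext = 0xA2D
s_1 = InvRound(s_0, k_5) = 0xA66
s_2 = InvRound(s_1, k_4) = 0x0DE
s_3 = InvRound(s_2, k_3) = 0x16F
s_4 = InvRound(s_3, k_2) = 0x9F6
s_5 = InvRound(s_4, k_1) = 0x068
s_6 = InvRound(s_5, k_0) = 0x390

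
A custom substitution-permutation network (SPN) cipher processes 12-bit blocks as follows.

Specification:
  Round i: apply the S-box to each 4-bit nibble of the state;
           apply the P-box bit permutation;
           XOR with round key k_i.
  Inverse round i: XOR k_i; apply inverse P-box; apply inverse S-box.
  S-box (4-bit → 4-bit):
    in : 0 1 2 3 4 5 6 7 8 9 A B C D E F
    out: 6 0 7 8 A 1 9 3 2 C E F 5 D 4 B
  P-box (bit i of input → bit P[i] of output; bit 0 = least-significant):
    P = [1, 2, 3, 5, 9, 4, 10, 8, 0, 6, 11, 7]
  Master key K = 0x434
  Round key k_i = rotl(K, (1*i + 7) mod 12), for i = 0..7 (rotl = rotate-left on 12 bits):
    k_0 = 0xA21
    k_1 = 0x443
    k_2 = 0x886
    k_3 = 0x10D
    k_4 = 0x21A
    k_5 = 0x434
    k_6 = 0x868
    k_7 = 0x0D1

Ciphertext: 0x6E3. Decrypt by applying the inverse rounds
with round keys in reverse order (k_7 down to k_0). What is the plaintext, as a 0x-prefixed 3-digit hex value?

s_0 = ciphertext = 0x6E3
s_1 = InvRound(s_0, k_7) = 0x126
s_2 = InvRound(s_1, k_6) = 0x032
s_3 = InvRound(s_2, k_5) = 0x1E7
s_4 = InvRound(s_3, k_4) = 0xFFA
s_5 = InvRound(s_4, k_3) = 0xB2F
s_6 = InvRound(s_5, k_2) = 0x669
s_7 = InvRound(s_6, k_1) = 0x15D
s_8 = InvRound(s_7, k_0) = 0x0FA

0x0FA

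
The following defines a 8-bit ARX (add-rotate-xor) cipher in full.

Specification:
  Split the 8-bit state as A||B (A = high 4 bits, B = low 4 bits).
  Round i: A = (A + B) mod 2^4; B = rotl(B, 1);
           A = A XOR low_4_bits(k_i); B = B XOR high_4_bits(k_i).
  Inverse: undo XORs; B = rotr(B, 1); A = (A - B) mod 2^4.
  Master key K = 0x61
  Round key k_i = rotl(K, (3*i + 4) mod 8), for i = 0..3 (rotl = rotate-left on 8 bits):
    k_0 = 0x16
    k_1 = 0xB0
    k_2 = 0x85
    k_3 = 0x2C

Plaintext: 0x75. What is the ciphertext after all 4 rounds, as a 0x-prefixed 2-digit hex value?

0x90

s_0 = plaintext = 0x75
s_1 = Round(s_0, k_0) = 0xAB
s_2 = Round(s_1, k_1) = 0x5C
s_3 = Round(s_2, k_2) = 0x41
s_4 = Round(s_3, k_3) = 0x90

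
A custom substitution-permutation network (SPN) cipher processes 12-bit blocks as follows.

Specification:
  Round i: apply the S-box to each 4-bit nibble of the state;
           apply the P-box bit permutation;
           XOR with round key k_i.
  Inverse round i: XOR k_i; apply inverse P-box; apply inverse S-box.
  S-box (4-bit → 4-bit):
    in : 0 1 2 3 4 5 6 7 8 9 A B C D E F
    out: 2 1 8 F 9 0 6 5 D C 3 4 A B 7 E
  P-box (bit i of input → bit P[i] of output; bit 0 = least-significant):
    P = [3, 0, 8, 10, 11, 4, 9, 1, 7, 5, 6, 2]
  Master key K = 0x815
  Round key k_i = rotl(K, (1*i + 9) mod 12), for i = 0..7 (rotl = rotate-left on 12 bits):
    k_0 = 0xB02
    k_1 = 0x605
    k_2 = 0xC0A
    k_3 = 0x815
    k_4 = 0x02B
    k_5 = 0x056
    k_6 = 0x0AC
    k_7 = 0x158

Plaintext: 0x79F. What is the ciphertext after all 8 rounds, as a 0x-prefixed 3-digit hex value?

0x35D

s_0 = plaintext = 0x79F
s_1 = Round(s_0, k_0) = 0xCC1
s_2 = Round(s_1, k_1) = 0x63B
s_3 = Round(s_2, k_2) = 0x778
s_4 = Round(s_3, k_3) = 0x7DD
s_5 = Round(s_4, k_4) = 0xCF0
s_6 = Round(s_5, k_5) = 0x261
s_7 = Round(s_6, k_6) = 0x2B0
s_8 = Round(s_7, k_7) = 0x35D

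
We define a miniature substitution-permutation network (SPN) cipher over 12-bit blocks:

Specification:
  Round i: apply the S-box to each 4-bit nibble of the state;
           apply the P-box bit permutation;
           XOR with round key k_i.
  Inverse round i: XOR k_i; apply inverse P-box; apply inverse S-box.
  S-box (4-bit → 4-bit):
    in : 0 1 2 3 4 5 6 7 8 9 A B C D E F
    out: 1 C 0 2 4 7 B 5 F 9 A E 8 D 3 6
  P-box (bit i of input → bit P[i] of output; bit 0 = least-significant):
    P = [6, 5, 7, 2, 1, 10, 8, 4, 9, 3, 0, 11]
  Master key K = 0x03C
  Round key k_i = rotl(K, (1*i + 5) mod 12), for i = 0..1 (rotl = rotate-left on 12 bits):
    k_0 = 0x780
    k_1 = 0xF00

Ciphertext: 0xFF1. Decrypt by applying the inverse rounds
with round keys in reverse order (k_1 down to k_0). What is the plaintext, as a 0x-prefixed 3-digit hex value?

s_0 = ciphertext = 0xFF1
s_1 = InvRound(s_0, k_1) = 0x4C5
s_2 = InvRound(s_1, k_0) = 0x749

0x749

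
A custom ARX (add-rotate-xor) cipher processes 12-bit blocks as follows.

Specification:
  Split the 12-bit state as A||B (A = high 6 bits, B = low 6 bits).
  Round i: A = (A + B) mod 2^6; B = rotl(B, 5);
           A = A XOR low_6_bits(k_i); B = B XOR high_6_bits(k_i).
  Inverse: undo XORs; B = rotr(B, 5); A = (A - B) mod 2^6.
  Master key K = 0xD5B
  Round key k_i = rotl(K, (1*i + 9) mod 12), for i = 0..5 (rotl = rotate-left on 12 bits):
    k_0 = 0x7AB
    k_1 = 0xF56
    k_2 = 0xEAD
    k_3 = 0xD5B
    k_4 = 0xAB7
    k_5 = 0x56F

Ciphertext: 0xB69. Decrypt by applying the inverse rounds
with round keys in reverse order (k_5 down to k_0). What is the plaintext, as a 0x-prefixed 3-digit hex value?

0x9E8

s_0 = ciphertext = 0xB69
s_1 = InvRound(s_0, k_5) = 0x279
s_2 = InvRound(s_1, k_4) = 0x626
s_3 = InvRound(s_2, k_3) = 0x766
s_4 = InvRound(s_3, k_2) = 0xE38
s_5 = InvRound(s_4, k_1) = 0x90A
s_6 = InvRound(s_5, k_0) = 0x9E8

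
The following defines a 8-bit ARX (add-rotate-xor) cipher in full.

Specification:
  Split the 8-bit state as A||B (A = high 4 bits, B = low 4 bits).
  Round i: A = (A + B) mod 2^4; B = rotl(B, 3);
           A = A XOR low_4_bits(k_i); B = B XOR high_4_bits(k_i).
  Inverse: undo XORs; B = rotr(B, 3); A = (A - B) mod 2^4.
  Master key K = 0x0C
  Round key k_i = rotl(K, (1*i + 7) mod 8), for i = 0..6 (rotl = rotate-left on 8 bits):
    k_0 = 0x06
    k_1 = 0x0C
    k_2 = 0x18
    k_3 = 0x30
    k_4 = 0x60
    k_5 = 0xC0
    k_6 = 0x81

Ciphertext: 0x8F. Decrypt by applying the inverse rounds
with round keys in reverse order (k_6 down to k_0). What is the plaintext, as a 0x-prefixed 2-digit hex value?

s_0 = ciphertext = 0x8F
s_1 = InvRound(s_0, k_6) = 0xBE
s_2 = InvRound(s_1, k_5) = 0x74
s_3 = InvRound(s_2, k_4) = 0x34
s_4 = InvRound(s_3, k_3) = 0x5E
s_5 = InvRound(s_4, k_2) = 0xEF
s_6 = InvRound(s_5, k_1) = 0x3F
s_7 = InvRound(s_6, k_0) = 0x6F

0x6F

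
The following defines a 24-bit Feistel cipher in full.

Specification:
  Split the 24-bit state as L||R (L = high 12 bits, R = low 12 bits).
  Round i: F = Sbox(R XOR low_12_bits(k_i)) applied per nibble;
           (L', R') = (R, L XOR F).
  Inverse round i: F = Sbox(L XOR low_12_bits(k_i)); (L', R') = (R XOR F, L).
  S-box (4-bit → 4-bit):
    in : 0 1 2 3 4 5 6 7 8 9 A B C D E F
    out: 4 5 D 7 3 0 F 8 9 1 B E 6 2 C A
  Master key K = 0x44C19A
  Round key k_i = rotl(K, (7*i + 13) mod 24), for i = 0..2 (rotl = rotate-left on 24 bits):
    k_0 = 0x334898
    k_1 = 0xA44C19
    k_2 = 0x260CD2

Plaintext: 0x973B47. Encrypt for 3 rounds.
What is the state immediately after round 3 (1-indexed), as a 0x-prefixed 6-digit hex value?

0x6735EC

s_0 = plaintext = 0x973B47
s_1 = Round(s_0, k_0) = 0xB47E59
s_2 = Round(s_1, k_1) = 0xE59673
s_3 = Round(s_2, k_2) = 0x6735EC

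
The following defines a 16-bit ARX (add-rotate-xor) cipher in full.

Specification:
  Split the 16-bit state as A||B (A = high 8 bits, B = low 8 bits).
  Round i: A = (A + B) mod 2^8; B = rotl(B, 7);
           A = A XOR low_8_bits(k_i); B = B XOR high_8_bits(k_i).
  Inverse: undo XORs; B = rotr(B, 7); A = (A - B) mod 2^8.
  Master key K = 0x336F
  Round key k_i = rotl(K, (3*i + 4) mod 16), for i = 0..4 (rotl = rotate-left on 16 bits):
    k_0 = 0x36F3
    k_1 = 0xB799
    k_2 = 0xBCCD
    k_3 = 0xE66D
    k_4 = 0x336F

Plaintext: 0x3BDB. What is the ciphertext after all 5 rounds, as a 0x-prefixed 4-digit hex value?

0xFF24

s_0 = plaintext = 0x3BDB
s_1 = Round(s_0, k_0) = 0xE5DB
s_2 = Round(s_1, k_1) = 0x595A
s_3 = Round(s_2, k_2) = 0x7E91
s_4 = Round(s_3, k_3) = 0x622E
s_5 = Round(s_4, k_4) = 0xFF24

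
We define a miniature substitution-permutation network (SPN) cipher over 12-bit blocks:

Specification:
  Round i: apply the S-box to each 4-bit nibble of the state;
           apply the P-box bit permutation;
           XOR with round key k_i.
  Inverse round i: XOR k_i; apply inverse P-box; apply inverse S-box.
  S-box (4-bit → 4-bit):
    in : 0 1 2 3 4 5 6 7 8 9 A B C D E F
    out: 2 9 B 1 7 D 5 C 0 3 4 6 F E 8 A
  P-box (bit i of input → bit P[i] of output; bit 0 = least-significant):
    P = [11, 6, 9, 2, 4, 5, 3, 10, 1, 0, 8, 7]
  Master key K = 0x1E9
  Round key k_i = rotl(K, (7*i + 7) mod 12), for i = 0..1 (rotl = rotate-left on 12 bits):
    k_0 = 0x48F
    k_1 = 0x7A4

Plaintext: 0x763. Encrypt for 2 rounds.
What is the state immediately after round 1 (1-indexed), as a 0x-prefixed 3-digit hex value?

s_0 = plaintext = 0x763
s_1 = Round(s_0, k_0) = 0xD17
s_2 = Round(s_1, k_1) = 0x031

0xD17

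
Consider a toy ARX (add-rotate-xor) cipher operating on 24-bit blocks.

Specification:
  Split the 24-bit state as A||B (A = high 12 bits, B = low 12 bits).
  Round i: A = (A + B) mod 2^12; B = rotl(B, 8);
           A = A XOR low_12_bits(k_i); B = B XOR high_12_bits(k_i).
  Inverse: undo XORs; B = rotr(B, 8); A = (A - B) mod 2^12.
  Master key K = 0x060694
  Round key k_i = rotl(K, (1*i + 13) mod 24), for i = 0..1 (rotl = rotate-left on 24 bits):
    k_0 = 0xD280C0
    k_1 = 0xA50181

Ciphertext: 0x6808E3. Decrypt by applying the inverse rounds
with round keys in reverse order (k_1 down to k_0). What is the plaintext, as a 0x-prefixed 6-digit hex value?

s_0 = ciphertext = 0x6808E3
s_1 = InvRound(s_0, k_1) = 0xBCFB32
s_2 = InvRound(s_1, k_0) = 0x9691A6

0x9691A6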